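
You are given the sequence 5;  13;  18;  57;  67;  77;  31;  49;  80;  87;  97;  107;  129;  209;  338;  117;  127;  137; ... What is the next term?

547

The slot pattern repeats as AAABBB (period 6), so there are 2 interleaved tracks.
Track A is 5, 13, 18, 31, 49, 80, 129, 209, 338, which is Fibonacci-style (each term is the sum of the two before it).
Track B is 57, 67, 77, 87, 97, 107, 117, 127, 137, which is adding 10 each time.
Term 19 comes from track A (its 10th entry): 547.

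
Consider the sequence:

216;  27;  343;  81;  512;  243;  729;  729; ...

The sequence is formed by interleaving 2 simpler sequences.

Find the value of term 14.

19683

Split by position mod 2 into 2 tracks.
Track A = 216, 343, 512, 729: perfect cubes starting at 6³.
Track B = 27, 81, 243, 729: powers 3^3, 3^4, 3^5, ….
Position 14 falls in track B as its term 7, giving 19683.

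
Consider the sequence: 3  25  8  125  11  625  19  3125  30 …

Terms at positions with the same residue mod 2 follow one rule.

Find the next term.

Positions 1, 3, 5, … form one subsequence and positions 2, 4, 6, … form another.
Stream A: 3, 8, 11, 19, 30 (a Fibonacci-like recurrence a_n = a_{n-1} + a_{n-2}).
Stream B: 25, 125, 625, 3125 (powers 5^2, 5^3, 5^4, …).
Position 10 → stream B, term 5 = 15625.

15625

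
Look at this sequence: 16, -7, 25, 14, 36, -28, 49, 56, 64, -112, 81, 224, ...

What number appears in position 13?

Odd-indexed and even-indexed terms follow separate rules.
Track A: 16, 25, 36, 49, 64, 81 — perfect squares starting at 4².
Track B: -7, 14, -28, 56, -112, 224 — geometric with ratio -2.
Position 13 falls in track A as its term 7, giving 100.

100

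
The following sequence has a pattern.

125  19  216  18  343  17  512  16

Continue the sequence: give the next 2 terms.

729, 15

Positions 1, 3, 5, … form one subsequence and positions 2, 4, 6, … form another.
Track A: 125, 216, 343, 512. Consecutive cubes n³ from n = 5.
Track B: 19, 18, 17, 16. Arithmetic with common difference −1.
The 9th slot belongs to track A; its 5th term is 729.
Term 10 comes from track B (its 5th entry): 15.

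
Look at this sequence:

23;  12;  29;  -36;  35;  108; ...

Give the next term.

41

Taking every 2nd term gives 2 separate tracks.
Subsequence A is 23, 29, 35, which is arithmetic with common difference +6.
Subsequence B is 12, -36, 108, which is a geometric progression (common ratio -3).
Position 7 → subsequence A, term 4 = 41.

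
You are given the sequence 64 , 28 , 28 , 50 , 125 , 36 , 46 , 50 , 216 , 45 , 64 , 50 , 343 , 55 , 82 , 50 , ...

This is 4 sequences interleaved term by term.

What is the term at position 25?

1000

Split by position mod 4: positions 1, 5, 9, … form one track, and each other residue class forms its own.
Track A is 64, 125, 216, 343, which is perfect cubes starting at 4³.
Track B is 28, 36, 45, 55, which is triangular numbers n(n+1)/2 for n = 7, 8, ….
Track C is 28, 46, 64, 82, which is arithmetic with common difference +18.
Track D is 50, 50, 50, 50, which is constant 50.
Term 25 comes from track A (its 7th entry): 1000.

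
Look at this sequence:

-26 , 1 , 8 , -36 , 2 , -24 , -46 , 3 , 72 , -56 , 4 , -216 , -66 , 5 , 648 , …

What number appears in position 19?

The terms cycle through 3 interleaved subsequences.
Track A: -26, -36, -46, -56, -66 (subtracting 10 each time).
Track B: 1, 2, 3, 4, 5 (arithmetic with common difference +1).
Track C: 8, -24, 72, -216, 648 (a geometric progression (common ratio -3)).
Term 19 comes from track A (its 7th entry): -86.

-86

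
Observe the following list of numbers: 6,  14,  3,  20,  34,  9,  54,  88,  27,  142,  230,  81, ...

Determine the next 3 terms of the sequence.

372, 602, 243

The slot pattern repeats as AAB (period 3), so there are 2 interleaved tracks.
Stream A: 6, 14, 20, 34, 54, 88, 142, 230 — each term equals the sum of the previous two.
Stream B: 3, 9, 27, 81 — powers 3^1, 3^2, 3^3, ….
Position 13 → stream A, term 9 = 372.
Position 14 → stream A, term 10 = 602.
Position 15 → stream B, term 5 = 243.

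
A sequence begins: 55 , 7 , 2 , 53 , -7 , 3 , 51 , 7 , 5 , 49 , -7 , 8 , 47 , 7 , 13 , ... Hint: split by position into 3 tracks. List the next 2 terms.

45, -7

The terms cycle through 3 interleaved subsequences.
Stream A = 55, 53, 51, 49, 47: subtracting 2 each time.
Stream B = 7, -7, 7, -7, 7: the oscillation 7·(−1)^(n+1).
Stream C = 2, 3, 5, 8, 13: a Fibonacci-like recurrence a_n = a_{n-1} + a_{n-2}.
The 16th slot belongs to stream A; its 6th term is 45.
The 17th slot belongs to stream B; its 6th term is -7.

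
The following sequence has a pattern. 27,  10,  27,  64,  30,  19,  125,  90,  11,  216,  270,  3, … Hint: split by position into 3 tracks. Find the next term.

343

Split by position mod 3 into 3 tracks.
Stream A: 27, 64, 125, 216 — consecutive cubes n³ from n = 3.
Stream B: 10, 30, 90, 270 — a geometric progression (common ratio 3).
Stream C: 27, 19, 11, 3 — subtracting 8 each time.
Term 13 comes from stream A (its 5th entry): 343.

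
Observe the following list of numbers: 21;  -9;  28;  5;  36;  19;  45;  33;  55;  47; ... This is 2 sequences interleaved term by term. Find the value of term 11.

Positions 1, 3, 5, … form one subsequence and positions 2, 4, 6, … form another.
Subsequence A: 21, 28, 36, 45, 55 — the triangular numbers T_6, T_7, ….
Subsequence B: -9, 5, 19, 33, 47 — arithmetic, step +14.
Position 11 → subsequence A, term 6 = 66.

66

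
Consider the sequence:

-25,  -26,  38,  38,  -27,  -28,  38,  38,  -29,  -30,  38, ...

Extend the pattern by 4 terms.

Positions follow the repeating pattern AABB; grouping by letter gives 2 tracks.
Track A is -25, -26, -27, -28, -29, -30, which is linear: a_n = -24 − n.
Track B is 38, 38, 38, 38, 38, which is constant 38.
The 12th slot belongs to track B; its 6th term is 38.
Position 13 → track A, term 7 = -31.
The 14th slot belongs to track A; its 8th term is -32.
Position 15 falls in track B as its term 7, giving 38.

38, -31, -32, 38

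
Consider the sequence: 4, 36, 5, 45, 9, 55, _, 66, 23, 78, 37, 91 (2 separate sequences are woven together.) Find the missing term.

14

Taking every 2nd term gives 2 separate tracks.
Subsequence A is 4, 5, 9, ?, 23, 37, which is a Fibonacci-like recurrence a_n = a_{n-1} + a_{n-2}.
Subsequence B is 36, 45, 55, 66, 78, 91, which is triangular numbers starting at T_8.
The gap is subsequence A's term 4; the rule gives 14.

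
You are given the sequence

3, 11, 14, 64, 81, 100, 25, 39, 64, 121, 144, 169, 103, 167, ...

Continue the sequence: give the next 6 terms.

Positions follow the repeating pattern AAABBB; grouping by letter gives 2 tracks.
Track A = 3, 11, 14, 25, 39, 64, 103, 167: each term equals the sum of the previous two.
Track B = 64, 81, 100, 121, 144, 169: perfect squares starting at 8².
Position 15 falls in track A as its term 9, giving 270.
Term 16 comes from track B (its 7th entry): 196.
Term 17 comes from track B (its 8th entry): 225.
The 18th slot belongs to track B; its 9th term is 256.
Position 19 falls in track A as its term 10, giving 437.
Position 20 falls in track A as its term 11, giving 707.

270, 196, 225, 256, 437, 707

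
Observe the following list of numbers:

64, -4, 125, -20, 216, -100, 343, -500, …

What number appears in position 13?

Taking every 2nd term gives 2 separate tracks.
Track A is 64, 125, 216, 343, which is perfect cubes starting at 4³.
Track B is -4, -20, -100, -500, which is a geometric progression (common ratio 5).
Position 13 falls in track A as its term 7, giving 1000.

1000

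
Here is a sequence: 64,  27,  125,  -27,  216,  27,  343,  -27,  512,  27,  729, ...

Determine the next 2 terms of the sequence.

-27, 1000

Split by position mod 2 into 2 tracks.
Subsequence A = 64, 125, 216, 343, 512, 729: the cubes 4³, 5³, 6³, ….
Subsequence B = 27, -27, 27, -27, 27: alternating ±27.
Term 12 comes from subsequence B (its 6th entry): -27.
The 13th slot belongs to subsequence A; its 7th term is 1000.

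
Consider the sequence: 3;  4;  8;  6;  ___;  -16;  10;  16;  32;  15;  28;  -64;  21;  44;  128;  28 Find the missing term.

12

Split by position mod 3 into 3 tracks.
Track A = 3, 6, 10, 15, 21, 28: triangular numbers starting at T_2.
Track B = 4, ?, 16, 28, 44: each term equals the sum of the previous two.
Track C = 8, -16, 32, -64, 128: geometric with ratio -2.
Track B's pattern makes the blank 12.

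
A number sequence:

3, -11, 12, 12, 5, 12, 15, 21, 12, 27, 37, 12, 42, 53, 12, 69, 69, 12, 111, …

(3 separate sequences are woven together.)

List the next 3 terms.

Taking every 3rd term gives 3 separate tracks.
Track A: 3, 12, 15, 27, 42, 69, 111 — each term equals the sum of the previous two.
Track B: -11, 5, 21, 37, 53, 69 — linear: a_n = -27 + 16·n.
Track C: 12, 12, 12, 12, 12, 12 — constant 12.
Position 20 falls in track B as its term 7, giving 85.
Position 21 → track C, term 7 = 12.
The 22nd slot belongs to track A; its 8th term is 180.

85, 12, 180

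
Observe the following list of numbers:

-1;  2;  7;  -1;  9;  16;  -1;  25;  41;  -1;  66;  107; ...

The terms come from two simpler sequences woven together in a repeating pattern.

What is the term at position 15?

Positions follow the repeating pattern ABB; grouping by letter gives 2 tracks.
Subsequence A: -1, -1, -1, -1 — always -1.
Subsequence B: 2, 7, 9, 16, 25, 41, 66, 107 — a Fibonacci-like recurrence a_n = a_{n-1} + a_{n-2}.
Term 15 comes from subsequence B (its 10th entry): 280.

280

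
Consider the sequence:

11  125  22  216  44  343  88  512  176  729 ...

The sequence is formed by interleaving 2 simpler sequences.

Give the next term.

The terms cycle through 2 interleaved subsequences.
Track A: 11, 22, 44, 88, 176 (a geometric progression (common ratio 2)).
Track B: 125, 216, 343, 512, 729 (perfect cubes starting at 5³).
Position 11 → track A, term 6 = 352.

352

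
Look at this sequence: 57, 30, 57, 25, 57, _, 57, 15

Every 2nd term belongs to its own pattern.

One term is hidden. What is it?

Positions 1, 3, 5, … form one subsequence and positions 2, 4, 6, … form another.
Track A: 57, 57, 57, 57 (the constant sequence 57).
Track B: 30, 25, ?, 15 (arithmetic with common difference −5).
Filling track B at index 3 by its rule yields 20.

20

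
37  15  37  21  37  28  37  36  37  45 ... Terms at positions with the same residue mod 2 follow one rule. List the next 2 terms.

37, 55

Split by position mod 2 into 2 tracks.
Track A: 37, 37, 37, 37, 37 — constant 37.
Track B: 15, 21, 28, 36, 45 — the triangular numbers T_5, T_6, ….
The 11th slot belongs to track A; its 6th term is 37.
Term 12 comes from track B (its 6th entry): 55.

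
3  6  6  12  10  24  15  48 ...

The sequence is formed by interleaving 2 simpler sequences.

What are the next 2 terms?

21, 96

Positions 1, 3, 5, … form one subsequence and positions 2, 4, 6, … form another.
Stream A is 3, 6, 10, 15, which is triangular numbers n(n+1)/2 for n = 2, 3, ….
Stream B is 6, 12, 24, 48, which is a geometric progression (common ratio 2).
Position 9 falls in stream A as its term 5, giving 21.
Position 10 falls in stream B as its term 5, giving 96.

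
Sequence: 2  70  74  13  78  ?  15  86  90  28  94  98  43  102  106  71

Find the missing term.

Positions follow the repeating pattern ABB; grouping by letter gives 2 tracks.
Track A: 2, 13, 15, 28, 43, 71. Fibonacci-style (each term is the sum of the two before it).
Track B: 70, 74, 78, ?, 86, 90, 94, 98, 102, 106. Arithmetic with common difference +4.
The gap is track B's term 4; the rule gives 82.

82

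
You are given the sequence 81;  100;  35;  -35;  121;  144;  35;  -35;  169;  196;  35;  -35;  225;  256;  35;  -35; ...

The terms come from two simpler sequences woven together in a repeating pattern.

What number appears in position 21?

361

The slot pattern repeats as AABB (period 4), so there are 2 interleaved tracks.
Track A: 81, 100, 121, 144, 169, 196, 225, 256 — perfect squares starting at 9².
Track B: 35, -35, 35, -35, 35, -35, 35, -35 — oscillating between 35 and -35.
Position 21 → track A, term 11 = 361.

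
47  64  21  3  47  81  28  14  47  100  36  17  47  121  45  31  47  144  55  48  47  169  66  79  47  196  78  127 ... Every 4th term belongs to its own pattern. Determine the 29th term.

Read the sequence 4 terms at a time; column i is its own pattern.
Subsequence A = 47, 47, 47, 47, 47, 47, 47: the constant sequence 47.
Subsequence B = 64, 81, 100, 121, 144, 169, 196: perfect squares starting at 8².
Subsequence C = 21, 28, 36, 45, 55, 66, 78: the triangular numbers T_6, T_7, ….
Subsequence D = 3, 14, 17, 31, 48, 79, 127: Fibonacci-style (each term is the sum of the two before it).
Position 29 falls in subsequence A as its term 8, giving 47.

47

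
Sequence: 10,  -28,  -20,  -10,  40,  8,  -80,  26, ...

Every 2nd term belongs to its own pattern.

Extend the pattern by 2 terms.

160, 44

Split by position mod 2 into 2 tracks.
Track A is 10, -20, 40, -80, which is a geometric progression (common ratio -2).
Track B is -28, -10, 8, 26, which is linear: a_n = -46 + 18·n.
Position 9 → track A, term 5 = 160.
Position 10 → track B, term 5 = 44.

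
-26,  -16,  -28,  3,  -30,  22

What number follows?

-32

Positions 1, 3, 5, … form one subsequence and positions 2, 4, 6, … form another.
Track A is -26, -28, -30, which is subtracting 2 each time.
Track B is -16, 3, 22, which is arithmetic with common difference +19.
Position 7 falls in track A as its term 4, giving -32.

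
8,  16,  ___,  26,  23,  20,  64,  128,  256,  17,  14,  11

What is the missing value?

32

The slot pattern repeats as AAABBB (period 6), so there are 2 interleaved tracks.
Stream A: 8, 16, ?, 64, 128, 256 — powers 2^3, 2^4, 2^5, ….
Stream B: 26, 23, 20, 17, 14, 11 — arithmetic, step −3.
The gap is stream A's term 3; the rule gives 32.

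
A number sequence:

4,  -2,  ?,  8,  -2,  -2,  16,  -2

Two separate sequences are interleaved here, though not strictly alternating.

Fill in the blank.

-2

The slot pattern repeats as ABB (period 3), so there are 2 interleaved tracks.
Track A: 4, 8, 16. Successive powers of 2.
Track B: -2, ?, -2, -2, -2. The constant sequence -2.
Track B's pattern makes the blank -2.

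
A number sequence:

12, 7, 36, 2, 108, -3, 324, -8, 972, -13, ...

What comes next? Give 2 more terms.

2916, -18

Split by position mod 2 into 2 tracks.
Subsequence A: 12, 36, 108, 324, 972 (geometric with ratio 3).
Subsequence B: 7, 2, -3, -8, -13 (subtracting 5 each time).
Term 11 comes from subsequence A (its 6th entry): 2916.
Position 12 → subsequence B, term 6 = -18.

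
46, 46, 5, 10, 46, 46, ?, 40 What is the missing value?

20

Positions follow the repeating pattern AABB; grouping by letter gives 2 tracks.
Track A: 46, 46, 46, 46. Always 46.
Track B: 5, 10, ?, 40. Geometric, ×2 each step.
Track B's pattern makes the blank 20.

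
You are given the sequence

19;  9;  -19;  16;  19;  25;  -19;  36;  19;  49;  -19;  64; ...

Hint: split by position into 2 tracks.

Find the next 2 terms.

19, 81

Positions 1, 3, 5, … form one subsequence and positions 2, 4, 6, … form another.
Stream A = 19, -19, 19, -19, 19, -19: oscillating between 19 and -19.
Stream B = 9, 16, 25, 36, 49, 64: the squares 3², 4², 5², ….
Term 13 comes from stream A (its 7th entry): 19.
Position 14 → stream B, term 7 = 81.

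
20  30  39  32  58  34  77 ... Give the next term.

The terms cycle through 2 interleaved subsequences.
Stream A: 20, 39, 58, 77 (arithmetic, step +19).
Stream B: 30, 32, 34 (linear: a_n = 28 + 2·n).
The 8th slot belongs to stream B; its 4th term is 36.

36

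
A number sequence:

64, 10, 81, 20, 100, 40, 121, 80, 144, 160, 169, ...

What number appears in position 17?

Taking every 2nd term gives 2 separate tracks.
Track A: 64, 81, 100, 121, 144, 169 — perfect squares starting at 8².
Track B: 10, 20, 40, 80, 160 — geometric, ×2 each step.
Position 17 → track A, term 9 = 256.

256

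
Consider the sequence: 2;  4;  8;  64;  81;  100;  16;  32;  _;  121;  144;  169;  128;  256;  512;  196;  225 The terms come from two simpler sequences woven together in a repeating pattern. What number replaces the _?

64

Positions follow the repeating pattern AAABBB; grouping by letter gives 2 tracks.
Subsequence A: 2, 4, 8, 16, 32, ?, 128, 256, 512 — powers of 2.
Subsequence B: 64, 81, 100, 121, 144, 169, 196, 225 — perfect squares starting at 8².
Subsequence A's pattern makes the blank 64.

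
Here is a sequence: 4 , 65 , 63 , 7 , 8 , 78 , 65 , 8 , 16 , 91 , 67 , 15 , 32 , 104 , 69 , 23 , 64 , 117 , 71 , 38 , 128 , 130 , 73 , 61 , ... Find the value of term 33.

1024

Split by position mod 4: positions 1, 5, 9, … form one track, and each other residue class forms its own.
Stream A = 4, 8, 16, 32, 64, 128: successive powers of 2.
Stream B = 65, 78, 91, 104, 117, 130: adding 13 each time.
Stream C = 63, 65, 67, 69, 71, 73: adding 2 each time.
Stream D = 7, 8, 15, 23, 38, 61: a Fibonacci-like recurrence a_n = a_{n-1} + a_{n-2}.
Term 33 comes from stream A (its 9th entry): 1024.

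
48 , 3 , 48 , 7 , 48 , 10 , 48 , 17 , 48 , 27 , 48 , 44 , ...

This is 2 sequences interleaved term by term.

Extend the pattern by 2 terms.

The terms cycle through 2 interleaved subsequences.
Subsequence A: 48, 48, 48, 48, 48, 48. The constant sequence 48.
Subsequence B: 3, 7, 10, 17, 27, 44. Each term equals the sum of the previous two.
Position 13 → subsequence A, term 7 = 48.
Term 14 comes from subsequence B (its 7th entry): 71.

48, 71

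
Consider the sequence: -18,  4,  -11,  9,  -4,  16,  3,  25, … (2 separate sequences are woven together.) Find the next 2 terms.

10, 36

Split by position mod 2 into 2 tracks.
Track A: -18, -11, -4, 3 (arithmetic, step +7).
Track B: 4, 9, 16, 25 (perfect squares starting at 2²).
Position 9 falls in track A as its term 5, giving 10.
Position 10 → track B, term 5 = 36.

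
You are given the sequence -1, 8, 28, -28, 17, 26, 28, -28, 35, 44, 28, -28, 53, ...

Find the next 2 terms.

62, 28

Positions follow the repeating pattern AABB; grouping by letter gives 2 tracks.
Track A is -1, 8, 17, 26, 35, 44, 53, which is arithmetic with common difference +9.
Track B is 28, -28, 28, -28, 28, -28, which is the oscillation 28·(−1)^(n+1).
Position 14 falls in track A as its term 8, giving 62.
Term 15 comes from track B (its 7th entry): 28.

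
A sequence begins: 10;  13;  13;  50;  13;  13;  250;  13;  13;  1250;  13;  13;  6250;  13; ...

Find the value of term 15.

Reading positions in blocks of 3 reveals the pattern ABB — 2 tracks woven together.
Track A = 10, 50, 250, 1250, 6250: multiplying by 5 each time.
Track B = 13, 13, 13, 13, 13, 13, 13, 13, 13: the constant sequence 13.
The 15th slot belongs to track B; its 10th term is 13.

13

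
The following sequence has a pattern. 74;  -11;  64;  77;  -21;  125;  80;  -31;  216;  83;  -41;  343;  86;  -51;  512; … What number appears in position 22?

Split by position mod 3 into 3 tracks.
Stream A: 74, 77, 80, 83, 86 (arithmetic with common difference +3).
Stream B: -11, -21, -31, -41, -51 (arithmetic with common difference −10).
Stream C: 64, 125, 216, 343, 512 (perfect cubes starting at 4³).
Position 22 → stream A, term 8 = 95.

95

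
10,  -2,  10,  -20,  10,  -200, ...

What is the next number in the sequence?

Taking every 2nd term gives 2 separate tracks.
Track A is 10, 10, 10, which is constant 10.
Track B is -2, -20, -200, which is geometric with ratio 10.
Term 7 comes from track A (its 4th entry): 10.

10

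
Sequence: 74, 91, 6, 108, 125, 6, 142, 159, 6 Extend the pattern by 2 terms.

Reading positions in blocks of 3 reveals the pattern AAB — 2 tracks woven together.
Subsequence A is 74, 91, 108, 125, 142, 159, which is arithmetic, step +17.
Subsequence B is 6, 6, 6, which is always 6.
Position 10 → subsequence A, term 7 = 176.
Term 11 comes from subsequence A (its 8th entry): 193.

176, 193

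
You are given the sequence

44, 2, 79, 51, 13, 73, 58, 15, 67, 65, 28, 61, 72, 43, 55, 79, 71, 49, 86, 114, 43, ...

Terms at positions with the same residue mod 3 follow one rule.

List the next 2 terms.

93, 185

The terms cycle through 3 interleaved subsequences.
Subsequence A is 44, 51, 58, 65, 72, 79, 86, which is arithmetic, step +7.
Subsequence B is 2, 13, 15, 28, 43, 71, 114, which is each term equals the sum of the previous two.
Subsequence C is 79, 73, 67, 61, 55, 49, 43, which is linear: a_n = 85 − 6·n.
Position 22 falls in subsequence A as its term 8, giving 93.
Position 23 → subsequence B, term 8 = 185.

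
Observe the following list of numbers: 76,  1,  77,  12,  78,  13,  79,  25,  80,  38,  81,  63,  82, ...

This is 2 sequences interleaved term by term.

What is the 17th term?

84

The terms cycle through 2 interleaved subsequences.
Subsequence A = 76, 77, 78, 79, 80, 81, 82: adding 1 each time.
Subsequence B = 1, 12, 13, 25, 38, 63: Fibonacci-style (each term is the sum of the two before it).
Position 17 → subsequence A, term 9 = 84.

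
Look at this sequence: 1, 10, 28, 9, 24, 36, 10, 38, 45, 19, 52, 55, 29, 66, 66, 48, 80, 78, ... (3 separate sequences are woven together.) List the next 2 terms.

77, 94

Split by position mod 3: positions 1, 4, 7, … form one track, and each other residue class forms its own.
Track A: 1, 9, 10, 19, 29, 48 — each term equals the sum of the previous two.
Track B: 10, 24, 38, 52, 66, 80 — arithmetic with common difference +14.
Track C: 28, 36, 45, 55, 66, 78 — triangular numbers starting at T_7.
Term 19 comes from track A (its 7th entry): 77.
Position 20 → track B, term 7 = 94.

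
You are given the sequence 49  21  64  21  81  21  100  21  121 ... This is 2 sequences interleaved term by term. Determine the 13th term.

169

Taking every 2nd term gives 2 separate tracks.
Stream A = 49, 64, 81, 100, 121: perfect squares starting at 7².
Stream B = 21, 21, 21, 21: the constant sequence 21.
Position 13 falls in stream A as its term 7, giving 169.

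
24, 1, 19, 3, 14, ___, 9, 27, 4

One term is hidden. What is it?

9

The terms cycle through 2 interleaved subsequences.
Subsequence A is 24, 19, 14, 9, 4, which is linear: a_n = 29 − 5·n.
Subsequence B is 1, 3, ?, 27, which is a geometric progression (common ratio 3).
The gap is subsequence B's term 3; the rule gives 9.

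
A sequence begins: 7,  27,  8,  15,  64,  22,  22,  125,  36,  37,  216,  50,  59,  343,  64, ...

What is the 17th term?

Split by position mod 3 into 3 tracks.
Track A is 7, 15, 22, 37, 59, which is each term equals the sum of the previous two.
Track B is 27, 64, 125, 216, 343, which is perfect cubes starting at 3³.
Track C is 8, 22, 36, 50, 64, which is adding 14 each time.
The 17th slot belongs to track B; its 6th term is 512.

512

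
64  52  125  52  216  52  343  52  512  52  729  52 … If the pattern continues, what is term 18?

52

Positions 1, 3, 5, … form one subsequence and positions 2, 4, 6, … form another.
Stream A is 64, 125, 216, 343, 512, 729, which is the cubes 4³, 5³, 6³, ….
Stream B is 52, 52, 52, 52, 52, 52, which is always 52.
The 18th slot belongs to stream B; its 9th term is 52.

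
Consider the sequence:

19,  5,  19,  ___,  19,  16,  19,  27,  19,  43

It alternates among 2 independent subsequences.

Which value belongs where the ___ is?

11

Split by position mod 2 into 2 tracks.
Track A: 19, 19, 19, 19, 19 — the constant sequence 19.
Track B: 5, ?, 16, 27, 43 — each term equals the sum of the previous two.
Filling track B at index 2 by its rule yields 11.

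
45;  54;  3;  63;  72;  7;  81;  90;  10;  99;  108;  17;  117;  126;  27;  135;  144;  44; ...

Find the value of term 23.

The slot pattern repeats as AAB (period 3), so there are 2 interleaved tracks.
Track A: 45, 54, 63, 72, 81, 90, 99, 108, 117, 126, 135, 144. Arithmetic with common difference +9.
Track B: 3, 7, 10, 17, 27, 44. Each term equals the sum of the previous two.
Term 23 comes from track A (its 16th entry): 180.

180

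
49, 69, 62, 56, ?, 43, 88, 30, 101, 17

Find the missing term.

75

Split by position mod 2 into 2 tracks.
Track A: 49, 62, ?, 88, 101. Arithmetic, step +13.
Track B: 69, 56, 43, 30, 17. Arithmetic, step −13.
So the missing entry in track A is 75.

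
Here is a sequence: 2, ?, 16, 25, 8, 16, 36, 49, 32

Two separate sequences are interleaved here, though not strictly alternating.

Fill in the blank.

4

The slot pattern repeats as AABB (period 4), so there are 2 interleaved tracks.
Subsequence A: 2, ?, 8, 16, 32. Geometric, ×2 each step.
Subsequence B: 16, 25, 36, 49. Perfect squares starting at 4².
Filling subsequence A at index 2 by its rule yields 4.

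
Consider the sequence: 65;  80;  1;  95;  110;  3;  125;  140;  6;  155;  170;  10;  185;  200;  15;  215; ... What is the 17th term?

230

The slot pattern repeats as AAB (period 3), so there are 2 interleaved tracks.
Stream A is 65, 80, 95, 110, 125, 140, 155, 170, 185, 200, 215, which is arithmetic with common difference +15.
Stream B is 1, 3, 6, 10, 15, which is triangular numbers n(n+1)/2 for n = 1, 2, ….
Position 17 → stream A, term 12 = 230.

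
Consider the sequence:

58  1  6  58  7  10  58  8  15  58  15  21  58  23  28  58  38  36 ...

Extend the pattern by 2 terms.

58, 61

Split by position mod 3: positions 1, 4, 7, … form one track, and each other residue class forms its own.
Stream A = 58, 58, 58, 58, 58, 58: always 58.
Stream B = 1, 7, 8, 15, 23, 38: each term equals the sum of the previous two.
Stream C = 6, 10, 15, 21, 28, 36: the triangular numbers T_3, T_4, ….
Term 19 comes from stream A (its 7th entry): 58.
Position 20 falls in stream B as its term 7, giving 61.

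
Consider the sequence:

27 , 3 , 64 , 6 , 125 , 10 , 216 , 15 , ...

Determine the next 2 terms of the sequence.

Split by position mod 2 into 2 tracks.
Stream A: 27, 64, 125, 216 — the cubes 3³, 4³, 5³, ….
Stream B: 3, 6, 10, 15 — the triangular numbers T_2, T_3, ….
Position 9 falls in stream A as its term 5, giving 343.
Term 10 comes from stream B (its 5th entry): 21.

343, 21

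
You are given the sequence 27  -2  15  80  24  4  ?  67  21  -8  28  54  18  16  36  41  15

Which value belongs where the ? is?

21

Read the sequence 4 terms at a time; column i is its own pattern.
Stream A = 27, 24, 21, 18, 15: arithmetic, step −3.
Stream B = -2, 4, -8, 16: a geometric progression (common ratio -2).
Stream C = 15, ?, 28, 36: triangular numbers n(n+1)/2 for n = 5, 6, ….
Stream D = 80, 67, 54, 41: arithmetic with common difference −13.
The gap is stream C's term 2; the rule gives 21.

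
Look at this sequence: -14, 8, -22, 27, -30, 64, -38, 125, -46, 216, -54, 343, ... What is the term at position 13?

-62

Odd-indexed and even-indexed terms follow separate rules.
Track A is -14, -22, -30, -38, -46, -54, which is arithmetic with common difference −8.
Track B is 8, 27, 64, 125, 216, 343, which is the cubes 2³, 3³, 4³, ….
Position 13 falls in track A as its term 7, giving -62.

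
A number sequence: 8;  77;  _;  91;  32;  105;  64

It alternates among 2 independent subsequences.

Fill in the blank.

Taking every 2nd term gives 2 separate tracks.
Subsequence A = 8, ?, 32, 64: powers of 2.
Subsequence B = 77, 91, 105: adding 14 each time.
Filling subsequence A at index 2 by its rule yields 16.

16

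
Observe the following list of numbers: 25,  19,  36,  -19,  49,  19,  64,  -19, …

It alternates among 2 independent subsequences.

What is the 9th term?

Odd-indexed and even-indexed terms follow separate rules.
Track A = 25, 36, 49, 64: the squares 5², 6², 7², ….
Track B = 19, -19, 19, -19: oscillating between 19 and -19.
The 9th slot belongs to track A; its 5th term is 81.

81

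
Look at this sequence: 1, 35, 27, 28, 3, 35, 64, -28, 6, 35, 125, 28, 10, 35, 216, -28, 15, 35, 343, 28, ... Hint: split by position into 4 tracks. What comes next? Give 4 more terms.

Taking every 4th term gives 4 separate tracks.
Track A = 1, 3, 6, 10, 15: triangular numbers starting at T_1.
Track B = 35, 35, 35, 35, 35: always 35.
Track C = 27, 64, 125, 216, 343: perfect cubes starting at 3³.
Track D = 28, -28, 28, -28, 28: the oscillation 28·(−1)^(n+1).
Position 21 → track A, term 6 = 21.
The 22nd slot belongs to track B; its 6th term is 35.
The 23rd slot belongs to track C; its 6th term is 512.
Position 24 falls in track D as its term 6, giving -28.

21, 35, 512, -28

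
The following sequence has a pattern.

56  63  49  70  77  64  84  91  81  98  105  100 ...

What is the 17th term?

133

Positions follow the repeating pattern AAB; grouping by letter gives 2 tracks.
Track A is 56, 63, 70, 77, 84, 91, 98, 105, which is arithmetic, step +7.
Track B is 49, 64, 81, 100, which is consecutive squares n² from n = 7.
Position 17 → track A, term 12 = 133.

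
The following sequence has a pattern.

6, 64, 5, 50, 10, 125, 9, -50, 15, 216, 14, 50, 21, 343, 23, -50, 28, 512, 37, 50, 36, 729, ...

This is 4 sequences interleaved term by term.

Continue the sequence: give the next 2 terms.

Taking every 4th term gives 4 separate tracks.
Subsequence A = 6, 10, 15, 21, 28, 36: triangular numbers starting at T_3.
Subsequence B = 64, 125, 216, 343, 512, 729: consecutive cubes n³ from n = 4.
Subsequence C = 5, 9, 14, 23, 37: each term equals the sum of the previous two.
Subsequence D = 50, -50, 50, -50, 50: alternating ±50.
Position 23 falls in subsequence C as its term 6, giving 60.
Position 24 falls in subsequence D as its term 6, giving -50.

60, -50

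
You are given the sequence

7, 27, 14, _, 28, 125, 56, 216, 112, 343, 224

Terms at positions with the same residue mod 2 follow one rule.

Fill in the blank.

Split by position mod 2 into 2 tracks.
Track A: 7, 14, 28, 56, 112, 224 — multiplying by 2 each time.
Track B: 27, ?, 125, 216, 343 — consecutive cubes n³ from n = 3.
Filling track B at index 2 by its rule yields 64.

64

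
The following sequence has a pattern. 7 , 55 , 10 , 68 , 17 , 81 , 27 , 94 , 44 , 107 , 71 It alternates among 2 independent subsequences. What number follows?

120

The terms cycle through 2 interleaved subsequences.
Track A: 7, 10, 17, 27, 44, 71. A Fibonacci-like recurrence a_n = a_{n-1} + a_{n-2}.
Track B: 55, 68, 81, 94, 107. Linear: a_n = 42 + 13·n.
Term 12 comes from track B (its 6th entry): 120.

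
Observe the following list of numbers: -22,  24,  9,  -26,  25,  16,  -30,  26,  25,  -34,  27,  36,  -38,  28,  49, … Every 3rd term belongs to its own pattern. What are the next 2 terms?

-42, 29

Read the sequence 3 terms at a time; column i is its own pattern.
Subsequence A = -22, -26, -30, -34, -38: linear: a_n = -18 − 4·n.
Subsequence B = 24, 25, 26, 27, 28: linear: a_n = 23 + n.
Subsequence C = 9, 16, 25, 36, 49: consecutive squares n² from n = 3.
Position 16 → subsequence A, term 6 = -42.
The 17th slot belongs to subsequence B; its 6th term is 29.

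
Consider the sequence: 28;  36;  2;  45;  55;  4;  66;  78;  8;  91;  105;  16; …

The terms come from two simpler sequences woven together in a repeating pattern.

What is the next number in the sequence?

Reading positions in blocks of 3 reveals the pattern AAB — 2 tracks woven together.
Subsequence A = 28, 36, 45, 55, 66, 78, 91, 105: the triangular numbers T_7, T_8, ….
Subsequence B = 2, 4, 8, 16: geometric with ratio 2.
The 13th slot belongs to subsequence A; its 9th term is 120.

120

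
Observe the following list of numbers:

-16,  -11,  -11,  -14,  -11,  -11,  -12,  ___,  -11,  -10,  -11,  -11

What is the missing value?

Reading positions in blocks of 3 reveals the pattern ABB — 2 tracks woven together.
Stream A: -16, -14, -12, -10 (arithmetic with common difference +2).
Stream B: -11, -11, -11, -11, ?, -11, -11, -11 (the constant sequence -11).
Filling stream B at index 5 by its rule yields -11.

-11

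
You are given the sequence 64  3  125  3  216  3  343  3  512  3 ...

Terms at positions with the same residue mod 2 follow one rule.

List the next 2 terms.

729, 3

Odd-indexed and even-indexed terms follow separate rules.
Track A is 64, 125, 216, 343, 512, which is the cubes 4³, 5³, 6³, ….
Track B is 3, 3, 3, 3, 3, which is the constant sequence 3.
The 11th slot belongs to track A; its 6th term is 729.
Position 12 → track B, term 6 = 3.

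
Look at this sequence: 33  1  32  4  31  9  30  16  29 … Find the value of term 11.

28

Odd-indexed and even-indexed terms follow separate rules.
Stream A: 33, 32, 31, 30, 29. Arithmetic, step −1.
Stream B: 1, 4, 9, 16. Perfect squares starting at 1².
Term 11 comes from stream A (its 6th entry): 28.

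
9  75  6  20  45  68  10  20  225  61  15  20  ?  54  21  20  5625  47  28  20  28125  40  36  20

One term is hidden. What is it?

Split by position mod 4: positions 1, 5, 9, … form one track, and each other residue class forms its own.
Track A = 9, 45, 225, ?, 5625, 28125: a geometric progression (common ratio 5).
Track B = 75, 68, 61, 54, 47, 40: arithmetic with common difference −7.
Track C = 6, 10, 15, 21, 28, 36: the triangular numbers T_3, T_4, ….
Track D = 20, 20, 20, 20, 20, 20: the constant sequence 20.
So the missing entry in track A is 1125.

1125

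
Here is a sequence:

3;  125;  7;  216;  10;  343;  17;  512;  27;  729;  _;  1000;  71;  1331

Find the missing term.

44

The terms cycle through 2 interleaved subsequences.
Stream A is 3, 7, 10, 17, 27, ?, 71, which is Fibonacci-style (each term is the sum of the two before it).
Stream B is 125, 216, 343, 512, 729, 1000, 1331, which is the cubes 5³, 6³, 7³, ….
So the missing entry in stream A is 44.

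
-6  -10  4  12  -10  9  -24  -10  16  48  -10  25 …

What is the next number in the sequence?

-96

Split by position mod 3 into 3 tracks.
Stream A: -6, 12, -24, 48 — multiplying by -2 each time.
Stream B: -10, -10, -10, -10 — constant -10.
Stream C: 4, 9, 16, 25 — the squares 2², 3², 4², ….
Position 13 → stream A, term 5 = -96.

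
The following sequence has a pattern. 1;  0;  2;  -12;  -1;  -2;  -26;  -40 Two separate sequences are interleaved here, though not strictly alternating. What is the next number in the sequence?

The slot pattern repeats as AABB (period 4), so there are 2 interleaved tracks.
Track A is 1, 0, -1, -2, which is subtracting 1 each time.
Track B is 2, -12, -26, -40, which is arithmetic, step −14.
The 9th slot belongs to track A; its 5th term is -3.

-3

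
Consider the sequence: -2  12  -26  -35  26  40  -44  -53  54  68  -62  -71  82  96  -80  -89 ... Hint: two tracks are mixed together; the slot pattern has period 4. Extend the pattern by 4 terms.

110, 124, -98, -107

Reading positions in blocks of 4 reveals the pattern AABB — 2 tracks woven together.
Subsequence A: -2, 12, 26, 40, 54, 68, 82, 96 — linear: a_n = -16 + 14·n.
Subsequence B: -26, -35, -44, -53, -62, -71, -80, -89 — arithmetic with common difference −9.
Position 17 → subsequence A, term 9 = 110.
The 18th slot belongs to subsequence A; its 10th term is 124.
Position 19 → subsequence B, term 9 = -98.
Position 20 → subsequence B, term 10 = -107.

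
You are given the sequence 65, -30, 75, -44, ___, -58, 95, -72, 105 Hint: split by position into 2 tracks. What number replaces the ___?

85

The terms cycle through 2 interleaved subsequences.
Subsequence A is 65, 75, ?, 95, 105, which is arithmetic, step +10.
Subsequence B is -30, -44, -58, -72, which is subtracting 14 each time.
Subsequence A's pattern makes the blank 85.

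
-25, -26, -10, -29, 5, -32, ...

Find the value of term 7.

20

Taking every 2nd term gives 2 separate tracks.
Stream A: -25, -10, 5 — linear: a_n = -40 + 15·n.
Stream B: -26, -29, -32 — arithmetic with common difference −3.
Term 7 comes from stream A (its 4th entry): 20.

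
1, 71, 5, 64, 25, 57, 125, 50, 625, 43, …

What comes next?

Taking every 2nd term gives 2 separate tracks.
Track A is 1, 5, 25, 125, 625, which is powers of 5.
Track B is 71, 64, 57, 50, 43, which is linear: a_n = 78 − 7·n.
The 11th slot belongs to track A; its 6th term is 3125.

3125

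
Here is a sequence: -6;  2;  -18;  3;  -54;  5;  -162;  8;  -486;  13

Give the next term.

Positions 1, 3, 5, … form one subsequence and positions 2, 4, 6, … form another.
Stream A is -6, -18, -54, -162, -486, which is multiplying by 3 each time.
Stream B is 2, 3, 5, 8, 13, which is each term equals the sum of the previous two.
Position 11 → stream A, term 6 = -1458.

-1458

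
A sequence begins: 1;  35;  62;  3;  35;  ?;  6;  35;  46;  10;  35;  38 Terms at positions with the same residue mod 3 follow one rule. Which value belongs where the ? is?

54

Split by position mod 3: positions 1, 4, 7, … form one track, and each other residue class forms its own.
Subsequence A: 1, 3, 6, 10 (triangular numbers n(n+1)/2 for n = 1, 2, …).
Subsequence B: 35, 35, 35, 35 (the constant sequence 35).
Subsequence C: 62, ?, 46, 38 (arithmetic with common difference −8).
So the missing entry in subsequence C is 54.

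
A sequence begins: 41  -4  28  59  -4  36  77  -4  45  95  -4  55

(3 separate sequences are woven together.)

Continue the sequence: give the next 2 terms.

The terms cycle through 3 interleaved subsequences.
Track A: 41, 59, 77, 95. Linear: a_n = 23 + 18·n.
Track B: -4, -4, -4, -4. Constant -4.
Track C: 28, 36, 45, 55. Triangular numbers n(n+1)/2 for n = 7, 8, ….
Position 13 → track A, term 5 = 113.
Position 14 falls in track B as its term 5, giving -4.

113, -4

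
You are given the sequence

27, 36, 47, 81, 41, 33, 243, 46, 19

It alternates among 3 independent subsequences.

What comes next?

729

Split by position mod 3: positions 1, 4, 7, … form one track, and each other residue class forms its own.
Track A: 27, 81, 243 — powers 3^3, 3^4, 3^5, ….
Track B: 36, 41, 46 — linear: a_n = 31 + 5·n.
Track C: 47, 33, 19 — arithmetic with common difference −14.
Position 10 → track A, term 4 = 729.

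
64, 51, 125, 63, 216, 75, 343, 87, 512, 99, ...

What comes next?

Positions 1, 3, 5, … form one subsequence and positions 2, 4, 6, … form another.
Track A: 64, 125, 216, 343, 512 — consecutive cubes n³ from n = 4.
Track B: 51, 63, 75, 87, 99 — adding 12 each time.
Term 11 comes from track A (its 6th entry): 729.

729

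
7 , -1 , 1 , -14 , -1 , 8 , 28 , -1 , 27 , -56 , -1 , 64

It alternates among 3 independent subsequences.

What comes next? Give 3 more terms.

Split by position mod 3: positions 1, 4, 7, … form one track, and each other residue class forms its own.
Stream A: 7, -14, 28, -56. Geometric, ×-2 each step.
Stream B: -1, -1, -1, -1. The constant sequence -1.
Stream C: 1, 8, 27, 64. Perfect cubes starting at 1³.
Position 13 → stream A, term 5 = 112.
Position 14 → stream B, term 5 = -1.
Position 15 falls in stream C as its term 5, giving 125.

112, -1, 125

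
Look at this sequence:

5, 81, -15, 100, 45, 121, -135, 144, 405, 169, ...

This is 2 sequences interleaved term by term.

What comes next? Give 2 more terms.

-1215, 196

Taking every 2nd term gives 2 separate tracks.
Subsequence A is 5, -15, 45, -135, 405, which is geometric, ×-3 each step.
Subsequence B is 81, 100, 121, 144, 169, which is consecutive squares n² from n = 9.
Position 11 → subsequence A, term 6 = -1215.
Position 12 → subsequence B, term 6 = 196.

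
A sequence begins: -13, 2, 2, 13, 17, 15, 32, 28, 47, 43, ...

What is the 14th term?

114

Positions 1, 3, 5, … form one subsequence and positions 2, 4, 6, … form another.
Track A = -13, 2, 17, 32, 47: linear: a_n = -28 + 15·n.
Track B = 2, 13, 15, 28, 43: a Fibonacci-like recurrence a_n = a_{n-1} + a_{n-2}.
The 14th slot belongs to track B; its 7th term is 114.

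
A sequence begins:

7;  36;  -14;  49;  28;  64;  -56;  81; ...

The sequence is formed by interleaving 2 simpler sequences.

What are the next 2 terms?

112, 100

Positions 1, 3, 5, … form one subsequence and positions 2, 4, 6, … form another.
Subsequence A: 7, -14, 28, -56 — a geometric progression (common ratio -2).
Subsequence B: 36, 49, 64, 81 — the squares 6², 7², 8², ….
The 9th slot belongs to subsequence A; its 5th term is 112.
Position 10 falls in subsequence B as its term 5, giving 100.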